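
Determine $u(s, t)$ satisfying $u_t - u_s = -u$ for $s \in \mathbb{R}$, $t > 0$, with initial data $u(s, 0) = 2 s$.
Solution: Substitute $u = e^{-t}w$.
Then $u_t = e^{-t}(w_t - w)$, $u_s = e^{-t}w_s$; substituting and dividing by $e^{-t}$, the lower-order terms cancel: $w_t - w_s = 0$ (standard advection equation).
Data for $w$: $w(s,0) = u(s,0) = 2 s$.
By characteristics ($ds/dt = -1$), $w(s,t) = f(s + t)$ with $f = w( \cdot , 0)$.
So $w(s,t) = 2 s + 2 t$, and $u(s,t) = e^{-t}w(s,t)$.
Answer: $u(s, t) = 2 s e^{-t} + 2 t e^{-t}$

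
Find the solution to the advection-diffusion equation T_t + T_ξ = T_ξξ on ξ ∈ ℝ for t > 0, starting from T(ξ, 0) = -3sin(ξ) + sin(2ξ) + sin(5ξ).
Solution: Moving frame: η = ξ - t, σ = t, T = u(η,σ), so T_t = u_σ - u_η and T_ξξ = u_ηη.
Hence T_t + T_ξ = u_σ and the PDE becomes the heat equation u_σ = u_ηη on η ∈ ℝ.
Initial data: u(η,0) = T(η,0) = -3sin(η) + sin(2η) + sin(5η). Each mode sin(nη) decays as exp(-n²σ) on ℝ, so u(η,σ) = Σ c_n exp(-n²σ) sin(nη) with c_1=-3, c_2=1, c_5=1: u(η,σ) = -3exp(-σ)sin(η) + exp(-4σ)sin(2η) + exp(-25σ)sin(5η).
Substituting back: T(ξ,t) = u(ξ - t, t).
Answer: T(ξ, t) = 3exp(-t)sin(t - ξ) - exp(-4t)sin(2t - 2ξ) - exp(-25t)sin(5t - 5ξ)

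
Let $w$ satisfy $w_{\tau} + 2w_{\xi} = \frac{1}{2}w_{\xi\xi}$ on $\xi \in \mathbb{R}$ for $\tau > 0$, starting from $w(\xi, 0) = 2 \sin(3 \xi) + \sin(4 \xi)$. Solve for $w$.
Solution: Change to a moving frame: let $\eta = \xi - 2\tau$, $\sigma = \tau$ and write $w(\xi,\tau) = u(\eta,\sigma)$.
By the chain rule $w_{\tau} = u_{\sigma} - 2u_{\eta}$, $w_{\xi} = u_{\eta}$, $w_{\xi\xi} = u_{\eta\eta}$.
Then $w_{\tau} + 2w_{\xi} = u_{\sigma}$: the advection term cancels and the PDE becomes the heat equation $u_{\sigma} = \frac{1}{2}u_{\eta\eta}$ on $\eta \in \mathbb{R}$.
Initial data: $u(\eta,0) = w(\eta,0) = 2 \sin(3 \eta) + \sin(4 \eta)$.
On $\eta \in \mathbb{R}$ each mode satisfies $(\sin(n\eta))'' = -n^2 \sin(n\eta)$, so $e^{-n^2\sigma/2} \sin(n\eta)$ solves the heat equation; by superposition $u(\eta,\sigma) = \sum c_n e^{-n^2\sigma/2} \sin(n\eta)$.
Reading off the coefficients: $c_3=2, c_4=1$, so $u(\eta,\sigma) = e^{-8 \sigma} \sin(4 \eta) + 2 e^{-9 \sigma/2} \sin(3 \eta)$.
Substituting back $\eta = \xi - 2\tau$, $\sigma = \tau$: $w(\xi,\tau) = u(\xi - 2\tau, \tau)$.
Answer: $w(\xi, \tau) = - e^{-8 \tau} \sin(8 \tau - 4 \xi) - 2 e^{-9 \tau/2} \sin(6 \tau - 3 \xi)$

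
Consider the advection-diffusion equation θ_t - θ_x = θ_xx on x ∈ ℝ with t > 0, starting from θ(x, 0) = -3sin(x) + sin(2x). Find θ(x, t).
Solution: Change to a moving frame: let η = x + t, σ = t and write θ(x,t) = u(η,σ).
By the chain rule θ_t = u_σ + u_η, θ_x = u_η, θ_xx = u_ηη.
Then θ_t - θ_x = u_σ: the advection term cancels and the PDE becomes the heat equation u_σ = u_ηη on η ∈ ℝ.
Initial data: u(η,0) = θ(η,0) = -3sin(η) + sin(2η).
On η ∈ ℝ each mode satisfies (sin(nη))″ = -n² sin(nη), so exp(-n²σ) sin(nη) solves the heat equation; by superposition u(η,σ) = Σ c_n exp(-n²σ) sin(nη).
Reading off the coefficients: c_1=-3, c_2=1, so u(η,σ) = -3exp(-σ)sin(η) + exp(-4σ)sin(2η).
Substituting back η = x + t, σ = t: θ(x,t) = u(x + t, t).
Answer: θ(x, t) = -3exp(-t)sin(t + x) + exp(-4t)sin(2t + 2x)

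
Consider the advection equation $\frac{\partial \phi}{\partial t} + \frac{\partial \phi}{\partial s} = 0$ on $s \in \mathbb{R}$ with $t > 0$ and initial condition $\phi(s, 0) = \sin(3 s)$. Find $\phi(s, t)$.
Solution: By method of characteristics (waves move right with speed 1):
Along characteristics $s - t =$ const, $\phi$ is constant, so $\phi(s,t) = f(s - t)$ with $f = \phi( \cdot , 0)$.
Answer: $\phi(s, t) = \sin(3 s - 3 t)$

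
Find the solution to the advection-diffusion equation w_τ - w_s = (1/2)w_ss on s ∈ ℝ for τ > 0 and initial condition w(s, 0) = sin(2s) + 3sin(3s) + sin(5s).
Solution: Change to a moving frame: let η = s + τ, σ = τ and write w(s,τ) = u(η,σ).
By the chain rule w_τ = u_σ + u_η, w_s = u_η, w_ss = u_ηη.
Then w_τ - w_s = u_σ: the advection term cancels and the PDE becomes the heat equation u_σ = (1/2)u_ηη on η ∈ ℝ.
Initial data: u(η,0) = w(η,0) = sin(2η) + 3sin(3η) + sin(5η).
On η ∈ ℝ each mode satisfies (sin(nη))″ = -n² sin(nη), so exp(-n²σ/2) sin(nη) solves the heat equation; by superposition u(η,σ) = Σ c_n exp(-n²σ/2) sin(nη).
Reading off the coefficients: c_2=1, c_3=3, c_5=1, so u(η,σ) = exp(-2σ)sin(2η) + 3exp(-9σ/2)sin(3η) + exp(-25σ/2)sin(5η).
Substituting back η = s + τ, σ = τ: w(s,τ) = u(s + τ, τ).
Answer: w(s, τ) = exp(-2τ)sin(2s + 2τ) + 3exp(-9τ/2)sin(3s + 3τ) + exp(-25τ/2)sin(5s + 5τ)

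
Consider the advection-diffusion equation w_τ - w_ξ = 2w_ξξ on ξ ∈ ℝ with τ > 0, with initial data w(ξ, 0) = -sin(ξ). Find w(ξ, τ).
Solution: Moving frame: η = ξ + τ, σ = τ, w = u(η,σ), so w_τ = u_σ + u_η and w_ξξ = u_ηη.
Hence w_τ - w_ξ = u_σ and the PDE becomes the heat equation u_σ = 2u_ηη on η ∈ ℝ.
Initial data: u(η,0) = w(η,0) = -sin(η). Each mode sin(nη) decays as exp(-2n²σ) on ℝ, so u(η,σ) = Σ c_n exp(-2n²σ) sin(nη) with c_1=-1: u(η,σ) = -exp(-2σ)sin(η).
Substituting back: w(ξ,τ) = u(ξ + τ, τ).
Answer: w(ξ, τ) = -exp(-2τ)sin(ξ + τ)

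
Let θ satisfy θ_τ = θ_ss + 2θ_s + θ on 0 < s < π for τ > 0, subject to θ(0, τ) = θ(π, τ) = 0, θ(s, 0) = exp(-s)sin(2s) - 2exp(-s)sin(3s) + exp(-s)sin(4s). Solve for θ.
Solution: Substitute θ = exp(-s)u, i.e. u = exp(s)θ.
By the product rule, θ_s = exp(-s)(u_s - u), θ_ss = exp(-s)(u_ss - 2u_s + u), θ_τ = exp(-s)u_τ.
Substituting into the PDE and dividing by exp(-s): u_τ = (u_ss - 2u_s + u) + 2(u_s - u) + u.
The lower-order terms cancel, leaving the standard heat equation u_τ = u_ss.
Initial data for u: u(s,0) = exp(s)θ(s,0) = sin(2s) - 2sin(3s) + sin(4s). The boundary conditions carry over: u(0,τ) = u(π,τ) = 0.
Solve for u:
  Using separation of variables u = X(s)G(τ):
  Eigenfunctions: sin(ns), n = 1, 2, 3, ...
  General solution: u(s, τ) = Σ c_n sin(ns) exp(-n² τ)
  Matching u(s,0) = sin(2s) - 2sin(3s) + sin(4s) term by term: c_2=1, c_3=-2, c_4=1.
Hence u(s,τ) = exp(-4τ)sin(2s) - 2exp(-9τ)sin(3s) + exp(-16τ)sin(4s).
Transform back: θ(s,τ) = exp(-s)u(s,τ).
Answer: θ(s, τ) = exp(-s)exp(-4τ)sin(2s) - 2exp(-s)exp(-9τ)sin(3s) + exp(-s)exp(-16τ)sin(4s)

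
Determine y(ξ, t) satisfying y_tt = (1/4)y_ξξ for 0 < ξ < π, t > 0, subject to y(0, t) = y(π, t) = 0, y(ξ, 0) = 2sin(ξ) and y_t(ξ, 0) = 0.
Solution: Using separation of variables y = X(ξ)T(t):
Eigenfunctions: sin(nξ), n = 1, 2, 3, ...
General solution: y(ξ, t) = Σ [A_n cos(n t/2) + B_n sin(n t/2)] sin(nξ)
From y(ξ,0) = 2sin(ξ): A_1=2. From y_t(ξ,0) = 0: all B_n = 0.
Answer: y(ξ, t) = 2sin(ξ)cos(t/2)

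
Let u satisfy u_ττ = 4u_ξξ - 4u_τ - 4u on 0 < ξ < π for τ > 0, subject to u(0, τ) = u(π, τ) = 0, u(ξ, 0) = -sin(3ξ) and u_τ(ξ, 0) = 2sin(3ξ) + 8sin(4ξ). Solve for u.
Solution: Substitute u = exp(-2τ)w.
Then u_τ = exp(-2τ)(w_τ - 2w), u_ττ = exp(-2τ)(w_ττ - 4w_τ + 4w), u_ξξ = exp(-2τ)w_ξξ; substituting and dividing by exp(-2τ), the lower-order terms cancel: w_ττ = 4w_ξξ (standard wave equation).
Data for w: w(ξ,0) = u(ξ,0) = -sin(3ξ); w_τ(ξ,0) = u_τ(ξ,0) + 2u(ξ,0) = 8sin(4ξ). The boundary conditions carry over: w(0,τ) = w(π,τ) = 0.
Separating variables: w = Σ [A_n cos(ω_n τ) + B_n sin(ω_n τ)] sin(nξ), ω_n = 2n. From ICs (B_n = velocity coefficient / ω_n): A_3=-1, B_4=1.
So w(ξ,τ) = -sin(3ξ)cos(6τ) + sin(4ξ)sin(8τ), and u(ξ,τ) = exp(-2τ)w(ξ,τ).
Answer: u(ξ, τ) = -exp(-2τ)sin(3ξ)cos(6τ) + exp(-2τ)sin(4ξ)sin(8τ)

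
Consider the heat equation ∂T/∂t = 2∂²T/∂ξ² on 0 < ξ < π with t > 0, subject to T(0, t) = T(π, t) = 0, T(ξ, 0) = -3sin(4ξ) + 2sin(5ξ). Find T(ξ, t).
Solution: Separating variables: T = Σ c_n exp(-2n²t) sin(nξ). From T(ξ,0) = -3sin(4ξ) + 2sin(5ξ): c_4=-3, c_5=2.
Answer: T(ξ, t) = -3exp(-32t)sin(4ξ) + 2exp(-50t)sin(5ξ)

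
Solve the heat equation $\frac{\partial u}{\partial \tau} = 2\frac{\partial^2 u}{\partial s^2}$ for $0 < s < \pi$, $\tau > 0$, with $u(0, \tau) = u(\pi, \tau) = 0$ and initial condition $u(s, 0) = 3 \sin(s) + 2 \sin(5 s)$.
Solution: Using separation of variables $u = X(s)T(\tau)$:
Eigenfunctions: $\sin(ns)$, $n = 1, 2, 3, \ldots$
General solution: $u(s, \tau) = \sum c_n \sin(ns) e^{-2n^2 \tau}$
Matching $u(s,0) = 3 \sin(s) + 2 \sin(5 s)$ term by term: $c_1=3, c_5=2$.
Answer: $u(s, \tau) = 3 e^{-2 \tau} \sin(s) + 2 e^{-50 \tau} \sin(5 s)$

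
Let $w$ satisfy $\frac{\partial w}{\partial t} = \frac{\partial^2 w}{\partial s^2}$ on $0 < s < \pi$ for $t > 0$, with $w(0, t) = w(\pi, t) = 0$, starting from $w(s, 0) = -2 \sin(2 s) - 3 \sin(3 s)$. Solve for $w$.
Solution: Using separation of variables $w = X(s)T(t)$:
Eigenfunctions: $\sin(ns)$, $n = 1, 2, 3, \ldots$
General solution: $w(s, t) = \sum c_n \sin(ns) e^{-n^2 t}$
Matching $w(s,0) = -2 \sin(2 s) - 3 \sin(3 s)$ term by term: $c_2=-2, c_3=-3$.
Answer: $w(s, t) = -2 e^{-4 t} \sin(2 s) - 3 e^{-9 t} \sin(3 s)$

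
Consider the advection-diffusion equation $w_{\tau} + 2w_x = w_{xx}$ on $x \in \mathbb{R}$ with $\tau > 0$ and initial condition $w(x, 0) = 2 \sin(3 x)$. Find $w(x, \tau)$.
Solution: Change to a moving frame: let $\eta = x - 2\tau$, $\sigma = \tau$ and write $w(x,\tau) = u(\eta,\sigma)$.
By the chain rule $w_{\tau} = u_{\sigma} - 2u_{\eta}$, $w_x = u_{\eta}$, $w_{xx} = u_{\eta\eta}$.
Then $w_{\tau} + 2w_x = u_{\sigma}$: the advection term cancels and the PDE becomes the heat equation $u_{\sigma} = u_{\eta\eta}$ on $\eta \in \mathbb{R}$.
Initial data: $u(\eta,0) = w(\eta,0) = 2 \sin(3 \eta)$.
On $\eta \in \mathbb{R}$ each mode satisfies $(\sin(n\eta))'' = -n^2 \sin(n\eta)$, so $e^{-n^2\sigma} \sin(n\eta)$ solves the heat equation; by superposition $u(\eta,\sigma) = \sum c_n e^{-n^2\sigma} \sin(n\eta)$.
Reading off the coefficients: $c_3=2$, so $u(\eta,\sigma) = 2 e^{-9 \sigma} \sin(3 \eta)$.
Substituting back $\eta = x - 2\tau$, $\sigma = \tau$: $w(x,\tau) = u(x - 2\tau, \tau)$.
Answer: $w(x, \tau) = -2 e^{-9 \tau} \sin(6 \tau - 3 x)$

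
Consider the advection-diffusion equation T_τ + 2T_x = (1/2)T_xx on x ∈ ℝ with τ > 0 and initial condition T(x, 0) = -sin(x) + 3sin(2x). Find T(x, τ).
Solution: Moving frame: η = x - 2τ, σ = τ, T = u(η,σ), so T_τ = u_σ - 2u_η and T_xx = u_ηη.
Hence T_τ + 2T_x = u_σ and the PDE becomes the heat equation u_σ = (1/2)u_ηη on η ∈ ℝ.
Initial data: u(η,0) = T(η,0) = -sin(η) + 3sin(2η). Each mode sin(nη) decays as exp(-n²σ/2) on ℝ, so u(η,σ) = Σ c_n exp(-n²σ/2) sin(nη) with c_1=-1, c_2=3: u(η,σ) = 3exp(-2σ)sin(2η) - exp(-σ/2)sin(η).
Substituting back: T(x,τ) = u(x - 2τ, τ).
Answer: T(x, τ) = 3exp(-2τ)sin(2x - 4τ) - exp(-τ/2)sin(x - 2τ)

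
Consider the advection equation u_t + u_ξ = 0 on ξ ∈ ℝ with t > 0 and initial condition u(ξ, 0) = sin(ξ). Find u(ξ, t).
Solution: By characteristics (dξ/dt = 1), u(ξ,t) = f(ξ - t) with f = u(·, 0).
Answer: u(ξ, t) = -sin(t - ξ)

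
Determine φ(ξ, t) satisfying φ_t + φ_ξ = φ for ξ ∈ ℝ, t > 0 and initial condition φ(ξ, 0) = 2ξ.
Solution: Substitute φ = exp(t)u.
Then φ_t = exp(t)(u_t + u), φ_ξ = exp(t)u_ξ; substituting and dividing by exp(t), the lower-order terms cancel: u_t + u_ξ = 0 (standard advection equation).
Data for u: u(ξ,0) = φ(ξ,0) = 2ξ.
By characteristics (dξ/dt = 1), u(ξ,t) = f(ξ - t) with f = u(·, 0).
So u(ξ,t) = -2t + 2ξ, and φ(ξ,t) = exp(t)u(ξ,t).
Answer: φ(ξ, t) = -2texp(t) + 2ξexp(t)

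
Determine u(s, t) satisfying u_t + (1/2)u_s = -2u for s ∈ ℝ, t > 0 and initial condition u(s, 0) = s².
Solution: Substitute u = exp(-2t)w, i.e. w = exp(2t)u.
By the product rule, u_t = exp(-2t)(w_t - 2w), u_s = exp(-2t)w_s.
Substituting into the PDE and dividing by exp(-2t): w_t - 2w + (1/2)w_s = -2w.
The lower-order terms cancel, leaving the standard advection equation w_t + (1/2)w_s = 0.
Initial data for w: w(s,0) = u(s,0) = s².
Solve for w:
  By method of characteristics (waves move right with speed 1/2):
  Along characteristics s - (1/2)t = const, w is constant, so w(s,t) = f(s - (1/2)t) with f = w(·, 0).
Hence w(s,t) = s² - st + (1/4)t².
Transform back: u(s,t) = exp(-2t)w(s,t).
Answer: u(s, t) = s²exp(-2t) - stexp(-2t) + (1/4)t²exp(-2t)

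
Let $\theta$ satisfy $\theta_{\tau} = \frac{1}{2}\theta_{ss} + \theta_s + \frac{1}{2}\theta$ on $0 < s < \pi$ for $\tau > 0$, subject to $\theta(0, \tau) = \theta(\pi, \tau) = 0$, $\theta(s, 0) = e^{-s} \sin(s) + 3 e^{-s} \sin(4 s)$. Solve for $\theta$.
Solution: Substitute $\theta = e^{-s}u$.
Then $\theta_s = e^{-s}(u_s - u)$, $\theta_{ss} = e^{-s}(u_{ss} - 2u_s + u)$, $\theta_{\tau} = e^{-s}u_{\tau}$; substituting and dividing by $e^{-s}$, the lower-order terms cancel: $u_{\tau} = \frac{1}{2}u_{ss}$ (standard heat equation).
Data for $u$: $u(s,0) = e^{s}\theta(s,0) = \sin(s) + 3 \sin(4 s)$. The boundary conditions carry over: $u(0,\tau) = u(\pi,\tau) = 0$.
Separating variables: $u = \sum c_n e^{-n^2\tau/2} \sin(ns)$. From $u(s,0) = \sin(s) + 3 \sin(4 s)$: $c_1=1, c_4=3$.
So $u(s,\tau) = 3 e^{-8 \tau} \sin(4 s) + e^{-\tau/2} \sin(s)$, and $\theta(s,\tau) = e^{-s}u(s,\tau)$.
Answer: $\theta(s, \tau) = 3 e^{-8 \tau} e^{-s} \sin(4 s) + e^{-\tau/2} e^{-s} \sin(s)$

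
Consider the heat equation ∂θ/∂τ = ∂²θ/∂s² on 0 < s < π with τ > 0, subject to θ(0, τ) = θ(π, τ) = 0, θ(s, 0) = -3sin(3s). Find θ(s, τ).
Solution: Using separation of variables θ = X(s)G(τ):
Eigenfunctions: sin(ns), n = 1, 2, 3, ...
General solution: θ(s, τ) = Σ c_n sin(ns) exp(-n² τ)
Matching θ(s,0) = -3sin(3s) term by term: c_3=-3.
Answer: θ(s, τ) = -3exp(-9τ)sin(3s)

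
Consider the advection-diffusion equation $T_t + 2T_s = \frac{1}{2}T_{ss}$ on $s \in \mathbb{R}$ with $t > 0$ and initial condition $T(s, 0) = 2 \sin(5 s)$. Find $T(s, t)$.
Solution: Change to a moving frame: let $\eta = s - 2t$, $\sigma = t$ and write $T(s,t) = u(\eta,\sigma)$.
By the chain rule $T_t = u_{\sigma} - 2u_{\eta}$, $T_s = u_{\eta}$, $T_{ss} = u_{\eta\eta}$.
Then $T_t + 2T_s = u_{\sigma}$: the advection term cancels and the PDE becomes the heat equation $u_{\sigma} = \frac{1}{2}u_{\eta\eta}$ on $\eta \in \mathbb{R}$.
Initial data: $u(\eta,0) = T(\eta,0) = 2 \sin(5 \eta)$.
On $\eta \in \mathbb{R}$ each mode satisfies $(\sin(n\eta))'' = -n^2 \sin(n\eta)$, so $e^{-n^2\sigma/2} \sin(n\eta)$ solves the heat equation; by superposition $u(\eta,\sigma) = \sum c_n e^{-n^2\sigma/2} \sin(n\eta)$.
Reading off the coefficients: $c_5=2$, so $u(\eta,\sigma) = 2 e^{-25 \sigma/2} \sin(5 \eta)$.
Substituting back $\eta = s - 2t$, $\sigma = t$: $T(s,t) = u(s - 2t, t)$.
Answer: $T(s, t) = 2 e^{-25 t/2} \sin(5 s - 10 t)$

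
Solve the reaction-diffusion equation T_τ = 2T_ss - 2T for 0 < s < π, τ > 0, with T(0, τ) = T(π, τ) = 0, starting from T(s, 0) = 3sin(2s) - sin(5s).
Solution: Substitute T = exp(-2τ)u, i.e. u = exp(2τ)T.
By the product rule, T_τ = exp(-2τ)(u_τ - 2u), T_ss = exp(-2τ)u_ss.
Substituting into the PDE and dividing by exp(-2τ): u_τ - 2u = 2u_ss - 2u.
The lower-order terms cancel, leaving the standard heat equation u_τ = 2u_ss.
Initial data for u: u(s,0) = T(s,0) = 3sin(2s) - sin(5s). The boundary conditions carry over: u(0,τ) = u(π,τ) = 0.
Solve for u:
  Using separation of variables u = X(s)G(τ):
  Eigenfunctions: sin(ns), n = 1, 2, 3, ...
  General solution: u(s, τ) = Σ c_n sin(ns) exp(-2n² τ)
  Matching u(s,0) = 3sin(2s) - sin(5s) term by term: c_2=3, c_5=-1.
Hence u(s,τ) = 3exp(-8τ)sin(2s) - exp(-50τ)sin(5s).
Transform back: T(s,τ) = exp(-2τ)u(s,τ).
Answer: T(s, τ) = 3exp(-10τ)sin(2s) - exp(-52τ)sin(5s)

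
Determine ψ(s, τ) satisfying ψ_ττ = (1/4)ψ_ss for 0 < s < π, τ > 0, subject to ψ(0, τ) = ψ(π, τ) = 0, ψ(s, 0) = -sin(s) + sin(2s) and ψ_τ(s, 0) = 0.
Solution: Using separation of variables ψ = X(s)T(τ):
Eigenfunctions: sin(ns), n = 1, 2, 3, ...
General solution: ψ(s, τ) = Σ [A_n cos(n τ/2) + B_n sin(n τ/2)] sin(ns)
From ψ(s,0) = -sin(s) + sin(2s): A_1=-1, A_2=1. From ψ_τ(s,0) = 0: all B_n = 0.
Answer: ψ(s, τ) = -sin(s)cos(τ/2) + sin(2s)cos(τ)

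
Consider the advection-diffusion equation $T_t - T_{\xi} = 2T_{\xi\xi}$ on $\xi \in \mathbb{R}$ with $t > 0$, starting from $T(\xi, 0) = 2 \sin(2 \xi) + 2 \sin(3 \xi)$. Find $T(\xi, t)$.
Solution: Moving frame: $\eta = \xi + t$, $\sigma = t$, $T = u(\eta,\sigma)$, so $T_t = u_{\sigma} + u_{\eta}$ and $T_{\xi\xi} = u_{\eta\eta}$.
Hence $T_t - T_{\xi} = u_{\sigma}$ and the PDE becomes the heat equation $u_{\sigma} = 2u_{\eta\eta}$ on $\eta \in \mathbb{R}$.
Initial data: $u(\eta,0) = T(\eta,0) = 2 \sin(2 \eta) + 2 \sin(3 \eta)$. Each mode $\sin(n\eta)$ decays as $e^{-2n^2\sigma}$ on $\mathbb{R}$, so $u(\eta,\sigma) = \sum c_n e^{-2n^2\sigma} \sin(n\eta)$ with $c_2=2, c_3=2$: $u(\eta,\sigma) = 2 e^{-8 \sigma} \sin(2 \eta) + 2 e^{-18 \sigma} \sin(3 \eta)$.
Substituting back: $T(\xi,t) = u(\xi + t, t)$.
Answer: $T(\xi, t) = 2 e^{-8 t} \sin(2 \xi + 2 t) + 2 e^{-18 t} \sin(3 \xi + 3 t)$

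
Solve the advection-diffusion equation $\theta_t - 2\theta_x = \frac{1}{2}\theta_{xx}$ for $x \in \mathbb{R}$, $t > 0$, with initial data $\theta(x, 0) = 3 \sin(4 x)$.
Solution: Change to a moving frame: let $\eta = x + 2t$, $\sigma = t$ and write $\theta(x,t) = u(\eta,\sigma)$.
By the chain rule $\theta_t = u_{\sigma} + 2u_{\eta}$, $\theta_x = u_{\eta}$, $\theta_{xx} = u_{\eta\eta}$.
Then $\theta_t - 2\theta_x = u_{\sigma}$: the advection term cancels and the PDE becomes the heat equation $u_{\sigma} = \frac{1}{2}u_{\eta\eta}$ on $\eta \in \mathbb{R}$.
Initial data: $u(\eta,0) = \theta(\eta,0) = 3 \sin(4 \eta)$.
On $\eta \in \mathbb{R}$ each mode satisfies $(\sin(n\eta))'' = -n^2 \sin(n\eta)$, so $e^{-n^2\sigma/2} \sin(n\eta)$ solves the heat equation; by superposition $u(\eta,\sigma) = \sum c_n e^{-n^2\sigma/2} \sin(n\eta)$.
Reading off the coefficients: $c_4=3$, so $u(\eta,\sigma) = 3 e^{-8 \sigma} \sin(4 \eta)$.
Substituting back $\eta = x + 2t$, $\sigma = t$: $\theta(x,t) = u(x + 2t, t)$.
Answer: $\theta(x, t) = 3 e^{-8 t} \sin(8 t + 4 x)$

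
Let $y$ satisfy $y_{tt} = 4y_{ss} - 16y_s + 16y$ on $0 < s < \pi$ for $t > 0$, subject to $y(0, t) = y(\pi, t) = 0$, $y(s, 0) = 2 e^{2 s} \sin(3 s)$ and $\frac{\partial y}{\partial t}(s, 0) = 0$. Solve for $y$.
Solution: Substitute $y = e^{2s}u$, i.e. $u = e^{-2s}y$.
By the product rule, $y_s = e^{2s}(u_s + 2u)$, $y_{ss} = e^{2s}(u_{ss} + 4u_s + 4u)$, $y_{tt} = e^{2s}u_{tt}$.
Substituting into the PDE and dividing by $e^{2s}$: $u_{tt} = 4(u_{ss} + 4u_s + 4u) - 16(u_s + 2u) + 16u$.
The lower-order terms cancel, leaving the standard wave equation $u_{tt} = 4u_{ss}$.
Initial data for $u$: $u(s,0) = e^{-2s}y(s,0) = 2 \sin(3 s)$; $u_t(s,0) = e^{-2s}y_t(s,0) = 0$. The boundary conditions carry over: $u(0,t) = u(\pi,t) = 0$.
Solve for $u$:
  Using separation of variables $u = X(s)T(t)$:
  Eigenfunctions: $\sin(ns)$, $n = 1, 2, 3, \ldots$
  General solution: $u(s, t) = \sum [A_n \cos(2n t) + B_n \sin(2n t)] \sin(ns)$
  From $u(s,0) = 2 \sin(3 s)$: $A_3=2$. From $u_t(s,0) = 0$: all $B_n = 0$.
Hence $u(s,t) = 2 \sin(3 s) \cos(6 t)$.
Transform back: $y(s,t) = e^{2s}u(s,t)$.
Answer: $y(s, t) = 2 e^{2 s} \sin(3 s) \cos(6 t)$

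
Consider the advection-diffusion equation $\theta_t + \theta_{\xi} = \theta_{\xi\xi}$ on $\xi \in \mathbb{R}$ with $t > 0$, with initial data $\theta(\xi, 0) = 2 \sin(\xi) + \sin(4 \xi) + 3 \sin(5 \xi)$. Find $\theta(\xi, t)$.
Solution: Change to a moving frame: let $\eta = \xi - t$, $\sigma = t$ and write $\theta(\xi,t) = u(\eta,\sigma)$.
By the chain rule $\theta_t = u_{\sigma} - u_{\eta}$, $\theta_{\xi} = u_{\eta}$, $\theta_{\xi\xi} = u_{\eta\eta}$.
Then $\theta_t + \theta_{\xi} = u_{\sigma}$: the advection term cancels and the PDE becomes the heat equation $u_{\sigma} = u_{\eta\eta}$ on $\eta \in \mathbb{R}$.
Initial data: $u(\eta,0) = \theta(\eta,0) = 2 \sin(\eta) + \sin(4 \eta) + 3 \sin(5 \eta)$.
On $\eta \in \mathbb{R}$ each mode satisfies $(\sin(n\eta))'' = -n^2 \sin(n\eta)$, so $e^{-n^2\sigma} \sin(n\eta)$ solves the heat equation; by superposition $u(\eta,\sigma) = \sum c_n e^{-n^2\sigma} \sin(n\eta)$.
Reading off the coefficients: $c_1=2, c_4=1, c_5=3$, so $u(\eta,\sigma) = 2 e^{-\sigma} \sin(\eta) + e^{-16 \sigma} \sin(4 \eta) + 3 e^{-25 \sigma} \sin(5 \eta)$.
Substituting back $\eta = \xi - t$, $\sigma = t$: $\theta(\xi,t) = u(\xi - t, t)$.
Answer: $\theta(\xi, t) = 2 e^{-t} \sin(\xi - t) + e^{-16 t} \sin(4 \xi - 4 t) + 3 e^{-25 t} \sin(5 \xi - 5 t)$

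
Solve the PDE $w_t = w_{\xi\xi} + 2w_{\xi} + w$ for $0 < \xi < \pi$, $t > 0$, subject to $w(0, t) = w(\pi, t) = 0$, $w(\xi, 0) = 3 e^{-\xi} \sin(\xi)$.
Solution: Substitute $w = e^{-\xi}u$, i.e. $u = e^{\xi}w$.
By the product rule, $w_{\xi} = e^{-\xi}(u_{\xi} - u)$, $w_{\xi\xi} = e^{-\xi}(u_{\xi\xi} - 2u_{\xi} + u)$, $w_t = e^{-\xi}u_t$.
Substituting into the PDE and dividing by $e^{-\xi}$: $u_t = (u_{\xi\xi} - 2u_{\xi} + u) + 2(u_{\xi} - u) + u$.
The lower-order terms cancel, leaving the standard heat equation $u_t = u_{\xi\xi}$.
Initial data for $u$: $u(\xi,0) = e^{\xi}w(\xi,0) = 3 \sin(\xi)$. The boundary conditions carry over: $u(0,t) = u(\pi,t) = 0$.
Solve for $u$:
  Using separation of variables $u = X(\xi)T(t)$:
  Eigenfunctions: $\sin(n\xi)$, $n = 1, 2, 3, \ldots$
  General solution: $u(\xi, t) = \sum c_n \sin(n\xi) e^{-n^2 t}$
  Matching $u(\xi,0) = 3 \sin(\xi)$ term by term: $c_1=3$.
Hence $u(\xi,t) = 3 e^{-t} \sin(\xi)$.
Transform back: $w(\xi,t) = e^{-\xi}u(\xi,t)$.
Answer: $w(\xi, t) = 3 e^{-\xi} e^{-t} \sin(\xi)$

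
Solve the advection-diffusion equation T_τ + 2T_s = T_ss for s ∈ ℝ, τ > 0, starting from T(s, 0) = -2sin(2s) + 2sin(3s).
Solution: Moving frame: η = s - 2τ, σ = τ, T = u(η,σ), so T_τ = u_σ - 2u_η and T_ss = u_ηη.
Hence T_τ + 2T_s = u_σ and the PDE becomes the heat equation u_σ = u_ηη on η ∈ ℝ.
Initial data: u(η,0) = T(η,0) = -2sin(2η) + 2sin(3η). Each mode sin(nη) decays as exp(-n²σ) on ℝ, so u(η,σ) = Σ c_n exp(-n²σ) sin(nη) with c_2=-2, c_3=2: u(η,σ) = -2exp(-4σ)sin(2η) + 2exp(-9σ)sin(3η).
Substituting back: T(s,τ) = u(s - 2τ, τ).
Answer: T(s, τ) = -2exp(-4τ)sin(2s - 4τ) + 2exp(-9τ)sin(3s - 6τ)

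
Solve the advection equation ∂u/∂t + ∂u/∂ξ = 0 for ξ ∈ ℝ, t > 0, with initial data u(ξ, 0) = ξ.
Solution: By method of characteristics (waves move right with speed 1):
Along characteristics ξ - t = const, u is constant, so u(ξ,t) = f(ξ - t) with f = u(·, 0).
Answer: u(ξ, t) = -t + ξ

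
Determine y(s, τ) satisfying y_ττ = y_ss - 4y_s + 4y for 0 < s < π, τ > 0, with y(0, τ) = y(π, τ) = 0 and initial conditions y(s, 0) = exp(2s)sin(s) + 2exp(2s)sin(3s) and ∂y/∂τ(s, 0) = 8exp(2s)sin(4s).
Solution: Substitute y = exp(2s)u, i.e. u = exp(-2s)y.
By the product rule, y_s = exp(2s)(u_s + 2u), y_ss = exp(2s)(u_ss + 4u_s + 4u), y_ττ = exp(2s)u_ττ.
Substituting into the PDE and dividing by exp(2s): u_ττ = (u_ss + 4u_s + 4u) - 4(u_s + 2u) + 4u.
The lower-order terms cancel, leaving the standard wave equation u_ττ = u_ss.
Initial data for u: u(s,0) = exp(-2s)y(s,0) = sin(s) + 2sin(3s); u_τ(s,0) = exp(-2s)y_τ(s,0) = 8sin(4s). The boundary conditions carry over: u(0,τ) = u(π,τ) = 0.
Solve for u:
  Using separation of variables u = X(s)T(τ):
  Eigenfunctions: sin(ns), n = 1, 2, 3, ...
  General solution: u(s, τ) = Σ [A_n cos(n τ) + B_n sin(n τ)] sin(ns)
  From u(s,0) = sin(s) + 2sin(3s): A_1=1, A_3=2. From u_τ(s,0) = 8sin(4s), using u_τ(s,0) = Σ ω_n B_n sin(ns) with ω_n = n: B_4 = 8/4 = 2.
Hence u(s,τ) = sin(s)cos(τ) + 2sin(3s)cos(3τ) + 2sin(4s)sin(4τ).
Transform back: y(s,τ) = exp(2s)u(s,τ).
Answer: y(s, τ) = exp(2s)sin(s)cos(τ) + 2exp(2s)sin(3s)cos(3τ) + 2exp(2s)sin(4s)sin(4τ)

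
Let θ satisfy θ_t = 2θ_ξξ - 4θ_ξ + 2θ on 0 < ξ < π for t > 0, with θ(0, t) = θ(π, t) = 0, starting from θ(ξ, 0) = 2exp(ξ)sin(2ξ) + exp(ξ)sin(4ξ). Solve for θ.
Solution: Substitute θ = exp(ξ)u.
Then θ_ξ = exp(ξ)(u_ξ + u), θ_ξξ = exp(ξ)(u_ξξ + 2u_ξ + u), θ_t = exp(ξ)u_t; substituting and dividing by exp(ξ), the lower-order terms cancel: u_t = 2u_ξξ (standard heat equation).
Data for u: u(ξ,0) = exp(-ξ)θ(ξ,0) = 2sin(2ξ) + sin(4ξ). The boundary conditions carry over: u(0,t) = u(π,t) = 0.
Separating variables: u = Σ c_n exp(-2n²t) sin(nξ). From u(ξ,0) = 2sin(2ξ) + sin(4ξ): c_2=2, c_4=1.
So u(ξ,t) = 2exp(-8t)sin(2ξ) + exp(-32t)sin(4ξ), and θ(ξ,t) = exp(ξ)u(ξ,t).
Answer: θ(ξ, t) = 2exp(-8t)exp(ξ)sin(2ξ) + exp(-32t)exp(ξ)sin(4ξ)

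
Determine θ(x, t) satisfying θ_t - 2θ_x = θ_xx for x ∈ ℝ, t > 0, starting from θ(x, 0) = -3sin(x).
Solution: Moving frame: η = x + 2t, σ = t, θ = u(η,σ), so θ_t = u_σ + 2u_η and θ_xx = u_ηη.
Hence θ_t - 2θ_x = u_σ and the PDE becomes the heat equation u_σ = u_ηη on η ∈ ℝ.
Initial data: u(η,0) = θ(η,0) = -3sin(η). Each mode sin(nη) decays as exp(-n²σ) on ℝ, so u(η,σ) = Σ c_n exp(-n²σ) sin(nη) with c_1=-3: u(η,σ) = -3exp(-σ)sin(η).
Substituting back: θ(x,t) = u(x + 2t, t).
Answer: θ(x, t) = -3exp(-t)sin(2t + x)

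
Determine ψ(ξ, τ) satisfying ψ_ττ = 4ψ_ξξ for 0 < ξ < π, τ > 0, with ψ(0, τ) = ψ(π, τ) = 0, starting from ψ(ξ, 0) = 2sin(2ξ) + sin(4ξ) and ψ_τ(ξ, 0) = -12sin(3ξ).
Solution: Separating variables: ψ = Σ [A_n cos(ω_n τ) + B_n sin(ω_n τ)] sin(nξ), ω_n = 2n. From ICs (B_n = velocity coefficient / ω_n): A_2=2, A_4=1, B_3=-2.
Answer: ψ(ξ, τ) = 2sin(2ξ)cos(4τ) - 2sin(3ξ)sin(6τ) + sin(4ξ)cos(8τ)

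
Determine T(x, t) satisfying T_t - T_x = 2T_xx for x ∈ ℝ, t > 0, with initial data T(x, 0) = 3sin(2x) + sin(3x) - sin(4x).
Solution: Change to a moving frame: let η = x + t, σ = t and write T(x,t) = u(η,σ).
By the chain rule T_t = u_σ + u_η, T_x = u_η, T_xx = u_ηη.
Then T_t - T_x = u_σ: the advection term cancels and the PDE becomes the heat equation u_σ = 2u_ηη on η ∈ ℝ.
Initial data: u(η,0) = T(η,0) = 3sin(2η) + sin(3η) - sin(4η).
On η ∈ ℝ each mode satisfies (sin(nη))″ = -n² sin(nη), so exp(-2n²σ) sin(nη) solves the heat equation; by superposition u(η,σ) = Σ c_n exp(-2n²σ) sin(nη).
Reading off the coefficients: c_2=3, c_3=1, c_4=-1, so u(η,σ) = 3exp(-8σ)sin(2η) + exp(-18σ)sin(3η) - exp(-32σ)sin(4η).
Substituting back η = x + t, σ = t: T(x,t) = u(x + t, t).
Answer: T(x, t) = 3exp(-8t)sin(2t + 2x) + exp(-18t)sin(3t + 3x) - exp(-32t)sin(4t + 4x)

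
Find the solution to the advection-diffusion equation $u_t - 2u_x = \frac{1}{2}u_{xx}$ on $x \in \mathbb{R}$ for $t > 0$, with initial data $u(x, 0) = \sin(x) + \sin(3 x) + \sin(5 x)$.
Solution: Change to a moving frame: let $\eta = x + 2t$, $\sigma = t$ and write $u(x,t) = w(\eta,\sigma)$.
By the chain rule $u_t = w_{\sigma} + 2w_{\eta}$, $u_x = w_{\eta}$, $u_{xx} = w_{\eta\eta}$.
Then $u_t - 2u_x = w_{\sigma}$: the advection term cancels and the PDE becomes the heat equation $w_{\sigma} = \frac{1}{2}w_{\eta\eta}$ on $\eta \in \mathbb{R}$.
Initial data: $w(\eta,0) = u(\eta,0) = \sin(\eta) + \sin(3 \eta) + \sin(5 \eta)$.
On $\eta \in \mathbb{R}$ each mode satisfies $(\sin(n\eta))'' = -n^2 \sin(n\eta)$, so $e^{-n^2\sigma/2} \sin(n\eta)$ solves the heat equation; by superposition $w(\eta,\sigma) = \sum c_n e^{-n^2\sigma/2} \sin(n\eta)$.
Reading off the coefficients: $c_1=1, c_3=1, c_5=1$, so $w(\eta,\sigma) = e^{-\sigma/2} \sin(\eta) + e^{-9 \sigma/2} \sin(3 \eta) + e^{-25 \sigma/2} \sin(5 \eta)$.
Substituting back $\eta = x + 2t$, $\sigma = t$: $u(x,t) = w(x + 2t, t)$.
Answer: $u(x, t) = e^{-t/2} \sin(2 t + x) + e^{-9 t/2} \sin(6 t + 3 x) + e^{-25 t/2} \sin(10 t + 5 x)$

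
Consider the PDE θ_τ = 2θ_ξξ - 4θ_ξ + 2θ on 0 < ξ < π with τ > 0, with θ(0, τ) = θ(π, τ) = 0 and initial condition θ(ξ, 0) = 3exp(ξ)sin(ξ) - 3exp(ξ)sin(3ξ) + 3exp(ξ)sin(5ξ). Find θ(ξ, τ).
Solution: Substitute θ = exp(ξ)u, i.e. u = exp(-ξ)θ.
By the product rule, θ_ξ = exp(ξ)(u_ξ + u), θ_ξξ = exp(ξ)(u_ξξ + 2u_ξ + u), θ_τ = exp(ξ)u_τ.
Substituting into the PDE and dividing by exp(ξ): u_τ = 2(u_ξξ + 2u_ξ + u) - 4(u_ξ + u) + 2u.
The lower-order terms cancel, leaving the standard heat equation u_τ = 2u_ξξ.
Initial data for u: u(ξ,0) = exp(-ξ)θ(ξ,0) = 3sin(ξ) - 3sin(3ξ) + 3sin(5ξ). The boundary conditions carry over: u(0,τ) = u(π,τ) = 0.
Solve for u:
  Using separation of variables u = X(ξ)G(τ):
  Eigenfunctions: sin(nξ), n = 1, 2, 3, ...
  General solution: u(ξ, τ) = Σ c_n sin(nξ) exp(-2n² τ)
  Matching u(ξ,0) = 3sin(ξ) - 3sin(3ξ) + 3sin(5ξ) term by term: c_1=3, c_3=-3, c_5=3.
Hence u(ξ,τ) = 3exp(-2τ)sin(ξ) - 3exp(-18τ)sin(3ξ) + 3exp(-50τ)sin(5ξ).
Transform back: θ(ξ,τ) = exp(ξ)u(ξ,τ).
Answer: θ(ξ, τ) = 3exp(ξ)exp(-2τ)sin(ξ) - 3exp(ξ)exp(-18τ)sin(3ξ) + 3exp(ξ)exp(-50τ)sin(5ξ)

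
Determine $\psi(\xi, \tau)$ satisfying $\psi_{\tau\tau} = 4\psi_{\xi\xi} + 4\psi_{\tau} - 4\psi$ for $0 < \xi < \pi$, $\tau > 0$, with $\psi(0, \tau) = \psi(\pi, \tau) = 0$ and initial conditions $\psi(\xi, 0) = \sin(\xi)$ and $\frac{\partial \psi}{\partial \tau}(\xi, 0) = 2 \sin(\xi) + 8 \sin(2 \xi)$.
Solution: Substitute $\psi = e^{2\tau}u$, i.e. $u = e^{-2\tau}\psi$.
By the product rule, $\psi_{\tau} = e^{2\tau}(u_{\tau} + 2u)$, $\psi_{\tau\tau} = e^{2\tau}(u_{\tau\tau} + 4u_{\tau} + 4u)$, $\psi_{\xi\xi} = e^{2\tau}u_{\xi\xi}$.
Substituting into the PDE and dividing by $e^{2\tau}$: $u_{\tau\tau} + 4u_{\tau} + 4u = 4u_{\xi\xi} + 4(u_{\tau} + 2u) - 4u$.
The lower-order terms cancel, leaving the standard wave equation $u_{\tau\tau} = 4u_{\xi\xi}$.
Initial data for $u$: $u(\xi,0) = \psi(\xi,0) = \sin(\xi)$; $u_{\tau}(\xi,0) = \psi_{\tau}(\xi,0) - 2\psi(\xi,0) = 8 \sin(2 \xi)$. The boundary conditions carry over: $u(0,\tau) = u(\pi,\tau) = 0$.
Solve for $u$:
  Using separation of variables $u = X(\xi)T(\tau)$:
  Eigenfunctions: $\sin(n\xi)$, $n = 1, 2, 3, \ldots$
  General solution: $u(\xi, \tau) = \sum [A_n \cos(2n \tau) + B_n \sin(2n \tau)] \sin(n\xi)$
  From $u(\xi,0) = \sin(\xi)$: $A_1=1$. From $u_{\tau}(\xi,0) = 8 \sin(2 \xi)$, using $u_{\tau}(\xi,0) = \sum \omega_n B_n \sin(n\xi)$ with $\omega_n = 2n$: $B_2 = 8/4 = 2$.
Hence $u(\xi,\tau) = \sin(\xi) \cos(2 \tau) + 2 \sin(2 \xi) \sin(4 \tau)$.
Transform back: $\psi(\xi,\tau) = e^{2\tau}u(\xi,\tau)$.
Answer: $\psi(\xi, \tau) = 2 e^{2 \tau} \sin(4 \tau) \sin(2 \xi) + e^{2 \tau} \sin(\xi) \cos(2 \tau)$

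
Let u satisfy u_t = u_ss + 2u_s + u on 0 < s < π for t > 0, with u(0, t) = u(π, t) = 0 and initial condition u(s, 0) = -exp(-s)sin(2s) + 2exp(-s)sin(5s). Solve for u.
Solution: Substitute u = exp(-s)w.
Then u_s = exp(-s)(w_s - w), u_ss = exp(-s)(w_ss - 2w_s + w), u_t = exp(-s)w_t; substituting and dividing by exp(-s), the lower-order terms cancel: w_t = w_ss (standard heat equation).
Data for w: w(s,0) = exp(s)u(s,0) = -sin(2s) + 2sin(5s). The boundary conditions carry over: w(0,t) = w(π,t) = 0.
Separating variables: w = Σ c_n exp(-n²t) sin(ns). From w(s,0) = -sin(2s) + 2sin(5s): c_2=-1, c_5=2.
So w(s,t) = -exp(-4t)sin(2s) + 2exp(-25t)sin(5s), and u(s,t) = exp(-s)w(s,t).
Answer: u(s, t) = -exp(-s)exp(-4t)sin(2s) + 2exp(-s)exp(-25t)sin(5s)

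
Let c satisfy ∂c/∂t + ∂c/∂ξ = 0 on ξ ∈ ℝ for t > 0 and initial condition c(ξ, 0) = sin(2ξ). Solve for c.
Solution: By method of characteristics (waves move right with speed 1):
Along characteristics ξ - t = const, c is constant, so c(ξ,t) = f(ξ - t) with f = c(·, 0).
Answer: c(ξ, t) = -sin(2t - 2ξ)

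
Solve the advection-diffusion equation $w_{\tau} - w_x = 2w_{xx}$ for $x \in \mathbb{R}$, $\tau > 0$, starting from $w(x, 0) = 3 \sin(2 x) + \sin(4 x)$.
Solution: Change to a moving frame: let $\eta = x + \tau$, $\sigma = \tau$ and write $w(x,\tau) = u(\eta,\sigma)$.
By the chain rule $w_{\tau} = u_{\sigma} + u_{\eta}$, $w_x = u_{\eta}$, $w_{xx} = u_{\eta\eta}$.
Then $w_{\tau} - w_x = u_{\sigma}$: the advection term cancels and the PDE becomes the heat equation $u_{\sigma} = 2u_{\eta\eta}$ on $\eta \in \mathbb{R}$.
Initial data: $u(\eta,0) = w(\eta,0) = 3 \sin(2 \eta) + \sin(4 \eta)$.
On $\eta \in \mathbb{R}$ each mode satisfies $(\sin(n\eta))'' = -n^2 \sin(n\eta)$, so $e^{-2n^2\sigma} \sin(n\eta)$ solves the heat equation; by superposition $u(\eta,\sigma) = \sum c_n e^{-2n^2\sigma} \sin(n\eta)$.
Reading off the coefficients: $c_2=3, c_4=1$, so $u(\eta,\sigma) = 3 e^{-8 \sigma} \sin(2 \eta) + e^{-32 \sigma} \sin(4 \eta)$.
Substituting back $\eta = x + \tau$, $\sigma = \tau$: $w(x,\tau) = u(x + \tau, \tau)$.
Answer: $w(x, \tau) = 3 e^{-8 \tau} \sin(2 \tau + 2 x) + e^{-32 \tau} \sin(4 \tau + 4 x)$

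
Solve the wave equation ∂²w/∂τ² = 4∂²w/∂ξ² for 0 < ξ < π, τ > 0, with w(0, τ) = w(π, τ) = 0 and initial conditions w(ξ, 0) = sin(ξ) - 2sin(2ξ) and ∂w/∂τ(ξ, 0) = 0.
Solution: Separating variables: w = Σ [A_n cos(ω_n τ) + B_n sin(ω_n τ)] sin(nξ), ω_n = 2n. From ICs: A_1=1, A_2=-2.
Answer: w(ξ, τ) = sin(ξ)cos(2τ) - 2sin(2ξ)cos(4τ)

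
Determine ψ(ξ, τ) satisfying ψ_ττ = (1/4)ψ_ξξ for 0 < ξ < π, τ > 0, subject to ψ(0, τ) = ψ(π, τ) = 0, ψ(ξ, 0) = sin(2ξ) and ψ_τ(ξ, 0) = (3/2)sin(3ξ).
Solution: Separating variables: ψ = Σ [A_n cos(ω_n τ) + B_n sin(ω_n τ)] sin(nξ), ω_n = n/2. From ICs (B_n = velocity coefficient / ω_n): A_2=1, B_3=1.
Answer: ψ(ξ, τ) = sin(2ξ)cos(τ) + sin(3ξ)sin(3τ/2)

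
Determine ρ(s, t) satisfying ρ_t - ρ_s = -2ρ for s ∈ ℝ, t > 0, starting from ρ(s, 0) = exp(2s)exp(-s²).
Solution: Substitute ρ = exp(2s)u, i.e. u = exp(-2s)ρ.
By the product rule, ρ_s = exp(2s)(u_s + 2u), ρ_t = exp(2s)u_t.
Substituting into the PDE and dividing by exp(2s): u_t - (u_s + 2u) = -2u.
The lower-order terms cancel, leaving the standard advection equation u_t - u_s = 0.
Initial data for u: u(s,0) = exp(-2s)ρ(s,0) = exp(-s²).
Solve for u:
  By method of characteristics (waves move left with speed 1):
  Along characteristics s + t = const, u is constant, so u(s,t) = f(s + t) with f = u(·, 0).
Hence u(s,t) = exp(-(s + t)²).
Transform back: ρ(s,t) = exp(2s)u(s,t).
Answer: ρ(s, t) = exp(2s)exp(-(s + t)²)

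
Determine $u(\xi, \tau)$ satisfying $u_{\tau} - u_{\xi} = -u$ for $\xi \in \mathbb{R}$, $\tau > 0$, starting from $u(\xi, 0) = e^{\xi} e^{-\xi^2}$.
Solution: Substitute $u = e^{\xi}w$.
Then $u_{\xi} = e^{\xi}(w_{\xi} + w)$, $u_{\tau} = e^{\xi}w_{\tau}$; substituting and dividing by $e^{\xi}$, the lower-order terms cancel: $w_{\tau} - w_{\xi} = 0$ (standard advection equation).
Data for $w$: $w(\xi,0) = e^{-\xi}u(\xi,0) = e^{-\xi^2}$.
By characteristics ($d\xi/d\tau = -1$), $w(\xi,\tau) = f(\xi + \tau)$ with $f = w( \cdot , 0)$.
So $w(\xi,\tau) = e^{-(\xi + \tau)^2}$, and $u(\xi,\tau) = e^{\xi}w(\xi,\tau)$.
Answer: $u(\xi, \tau) = e^{\xi} e^{-(\tau + \xi)^2}$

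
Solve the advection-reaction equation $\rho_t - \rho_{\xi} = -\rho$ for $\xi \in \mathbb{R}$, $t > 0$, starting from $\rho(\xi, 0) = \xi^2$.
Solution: Substitute $\rho = e^{-t}u$, i.e. $u = e^{t}\rho$.
By the product rule, $\rho_t = e^{-t}(u_t - u)$, $\rho_{\xi} = e^{-t}u_{\xi}$.
Substituting into the PDE and dividing by $e^{-t}$: $u_t - u - u_{\xi} = -u$.
The lower-order terms cancel, leaving the standard advection equation $u_t - u_{\xi} = 0$.
Initial data for $u$: $u(\xi,0) = \rho(\xi,0) = \xi^2$.
Solve for $u$:
  By method of characteristics (waves move left with speed 1):
  Along characteristics $\xi + t =$ const, $u$ is constant, so $u(\xi,t) = f(\xi + t)$ with $f = u( \cdot , 0)$.
Hence $u(\xi,t) = t^2 + 2 t \xi + \xi^2$.
Transform back: $\rho(\xi,t) = e^{-t}u(\xi,t)$.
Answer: $\rho(\xi, t) = \xi^2 e^{-t} + 2 \xi t e^{-t} + t^2 e^{-t}$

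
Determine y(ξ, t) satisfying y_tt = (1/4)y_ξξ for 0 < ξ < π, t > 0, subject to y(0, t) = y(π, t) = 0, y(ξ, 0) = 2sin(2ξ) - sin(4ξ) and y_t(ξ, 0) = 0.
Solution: Separating variables: y = Σ [A_n cos(ω_n t) + B_n sin(ω_n t)] sin(nξ), ω_n = n/2. From ICs: A_2=2, A_4=-1.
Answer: y(ξ, t) = 2sin(2ξ)cos(t) - sin(4ξ)cos(2t)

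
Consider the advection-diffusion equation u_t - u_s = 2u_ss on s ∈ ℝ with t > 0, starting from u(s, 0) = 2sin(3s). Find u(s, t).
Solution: Moving frame: η = s + t, σ = t, u = w(η,σ), so u_t = w_σ + w_η and u_ss = w_ηη.
Hence u_t - u_s = w_σ and the PDE becomes the heat equation w_σ = 2w_ηη on η ∈ ℝ.
Initial data: w(η,0) = u(η,0) = 2sin(3η). Each mode sin(nη) decays as exp(-2n²σ) on ℝ, so w(η,σ) = Σ c_n exp(-2n²σ) sin(nη) with c_3=2: w(η,σ) = 2exp(-18σ)sin(3η).
Substituting back: u(s,t) = w(s + t, t).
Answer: u(s, t) = 2exp(-18t)sin(3s + 3t)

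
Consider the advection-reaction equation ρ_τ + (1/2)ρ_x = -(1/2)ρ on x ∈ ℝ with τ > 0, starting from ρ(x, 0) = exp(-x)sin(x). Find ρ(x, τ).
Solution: Substitute ρ = exp(-x)u.
Then ρ_x = exp(-x)(u_x - u), ρ_τ = exp(-x)u_τ; substituting and dividing by exp(-x), the lower-order terms cancel: u_τ + (1/2)u_x = 0 (standard advection equation).
Data for u: u(x,0) = exp(x)ρ(x,0) = sin(x).
By characteristics (dx/dτ = 1/2), u(x,τ) = f(x - (1/2)τ) with f = u(·, 0).
So u(x,τ) = sin(x - τ/2), and ρ(x,τ) = exp(-x)u(x,τ).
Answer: ρ(x, τ) = exp(-x)sin(x - τ/2)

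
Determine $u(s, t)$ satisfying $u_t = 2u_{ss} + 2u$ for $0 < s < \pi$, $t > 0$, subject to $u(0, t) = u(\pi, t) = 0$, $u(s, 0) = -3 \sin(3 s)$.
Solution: Substitute $u = e^{2t}w$.
Then $u_t = e^{2t}(w_t + 2w)$, $u_{ss} = e^{2t}w_{ss}$; substituting and dividing by $e^{2t}$, the lower-order terms cancel: $w_t = 2w_{ss}$ (standard heat equation).
Data for $w$: $w(s,0) = u(s,0) = -3 \sin(3 s)$. The boundary conditions carry over: $w(0,t) = w(\pi,t) = 0$.
Separating variables: $w = \sum c_n e^{-2n^2t} \sin(ns)$. From $w(s,0) = -3 \sin(3 s)$: $c_3=-3$.
So $w(s,t) = -3 e^{-18 t} \sin(3 s)$, and $u(s,t) = e^{2t}w(s,t)$.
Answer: $u(s, t) = -3 e^{-16 t} \sin(3 s)$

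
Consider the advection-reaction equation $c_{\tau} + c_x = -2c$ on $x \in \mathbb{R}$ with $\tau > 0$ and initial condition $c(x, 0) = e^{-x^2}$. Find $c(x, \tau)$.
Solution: Substitute $c = e^{-2\tau}u$, i.e. $u = e^{2\tau}c$.
By the product rule, $c_{\tau} = e^{-2\tau}(u_{\tau} - 2u)$, $c_x = e^{-2\tau}u_x$.
Substituting into the PDE and dividing by $e^{-2\tau}$: $u_{\tau} - 2u + u_x = -2u$.
The lower-order terms cancel, leaving the standard advection equation $u_{\tau} + u_x = 0$.
Initial data for $u$: $u(x,0) = c(x,0) = e^{-x^2}$.
Solve for $u$:
  By method of characteristics (waves move right with speed 1):
  Along characteristics $x - \tau =$ const, $u$ is constant, so $u(x,\tau) = f(x - \tau)$ with $f = u( \cdot , 0)$.
Hence $u(x,\tau) = e^{-(x - \tau)^2}$.
Transform back: $c(x,\tau) = e^{-2\tau}u(x,\tau)$.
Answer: $c(x, \tau) = e^{-2 \tau} e^{-(-\tau + x)^2}$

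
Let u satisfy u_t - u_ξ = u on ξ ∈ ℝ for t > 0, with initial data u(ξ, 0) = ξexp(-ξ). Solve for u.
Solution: Substitute u = exp(-ξ)w, i.e. w = exp(ξ)u.
By the product rule, u_ξ = exp(-ξ)(w_ξ - w), u_t = exp(-ξ)w_t.
Substituting into the PDE and dividing by exp(-ξ): w_t - (w_ξ - w) = w.
The lower-order terms cancel, leaving the standard advection equation w_t - w_ξ = 0.
Initial data for w: w(ξ,0) = exp(ξ)u(ξ,0) = ξ.
Solve for w:
  By method of characteristics (waves move left with speed 1):
  Along characteristics ξ + t = const, w is constant, so w(ξ,t) = f(ξ + t) with f = w(·, 0).
Hence w(ξ,t) = t + ξ.
Transform back: u(ξ,t) = exp(-ξ)w(ξ,t).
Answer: u(ξ, t) = texp(-ξ) + ξexp(-ξ)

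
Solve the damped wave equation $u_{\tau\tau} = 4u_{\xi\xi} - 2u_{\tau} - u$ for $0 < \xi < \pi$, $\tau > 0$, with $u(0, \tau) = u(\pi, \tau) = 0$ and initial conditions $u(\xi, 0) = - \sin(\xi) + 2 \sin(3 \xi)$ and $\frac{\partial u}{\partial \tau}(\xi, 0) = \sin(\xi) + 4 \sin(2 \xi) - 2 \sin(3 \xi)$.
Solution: Substitute $u = e^{-\tau}w$, i.e. $w = e^{\tau}u$.
By the product rule, $u_{\tau} = e^{-\tau}(w_{\tau} - w)$, $u_{\tau\tau} = e^{-\tau}(w_{\tau\tau} - 2w_{\tau} + w)$, $u_{\xi\xi} = e^{-\tau}w_{\xi\xi}$.
Substituting into the PDE and dividing by $e^{-\tau}$: $w_{\tau\tau} - 2w_{\tau} + w = 4w_{\xi\xi} - 2(w_{\tau} - w) - w$.
The lower-order terms cancel, leaving the standard wave equation $w_{\tau\tau} = 4w_{\xi\xi}$.
Initial data for $w$: $w(\xi,0) = u(\xi,0) = - \sin(\xi) + 2 \sin(3 \xi)$; $w_{\tau}(\xi,0) = u_{\tau}(\xi,0) + u(\xi,0) = 4 \sin(2 \xi)$. The boundary conditions carry over: $w(0,\tau) = w(\pi,\tau) = 0$.
Solve for $w$:
  Using separation of variables $w = X(\xi)T(\tau)$:
  Eigenfunctions: $\sin(n\xi)$, $n = 1, 2, 3, \ldots$
  General solution: $w(\xi, \tau) = \sum [A_n \cos(2n \tau) + B_n \sin(2n \tau)] \sin(n\xi)$
  From $w(\xi,0) = - \sin(\xi) + 2 \sin(3 \xi)$: $A_1=-1, A_3=2$. From $w_{\tau}(\xi,0) = 4 \sin(2 \xi)$, using $w_{\tau}(\xi,0) = \sum \omega_n B_n \sin(n\xi)$ with $\omega_n = 2n$: $B_2 = 4/4 = 1$.
Hence $w(\xi,\tau) = - \sin(\xi) \cos(2 \tau) + \sin(2 \xi) \sin(4 \tau) + 2 \sin(3 \xi) \cos(6 \tau)$.
Transform back: $u(\xi,\tau) = e^{-\tau}w(\xi,\tau)$.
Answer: $u(\xi, \tau) = e^{-\tau} \sin(4 \tau) \sin(2 \xi) -  e^{-\tau} \sin(\xi) \cos(2 \tau) + 2 e^{-\tau} \sin(3 \xi) \cos(6 \tau)$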